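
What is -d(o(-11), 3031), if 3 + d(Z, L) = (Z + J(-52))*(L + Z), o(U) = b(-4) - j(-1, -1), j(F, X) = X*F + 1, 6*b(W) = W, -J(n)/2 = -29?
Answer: -1508083/9 ≈ -1.6756e+5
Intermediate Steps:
J(n) = 58 (J(n) = -2*(-29) = 58)
b(W) = W/6
j(F, X) = 1 + F*X (j(F, X) = F*X + 1 = 1 + F*X)
o(U) = -8/3 (o(U) = (1/6)*(-4) - (1 - 1*(-1)) = -2/3 - (1 + 1) = -2/3 - 1*2 = -2/3 - 2 = -8/3)
d(Z, L) = -3 + (58 + Z)*(L + Z) (d(Z, L) = -3 + (Z + 58)*(L + Z) = -3 + (58 + Z)*(L + Z))
-d(o(-11), 3031) = -(-3 + (-8/3)**2 + 58*3031 + 58*(-8/3) + 3031*(-8/3)) = -(-3 + 64/9 + 175798 - 464/3 - 24248/3) = -1*1508083/9 = -1508083/9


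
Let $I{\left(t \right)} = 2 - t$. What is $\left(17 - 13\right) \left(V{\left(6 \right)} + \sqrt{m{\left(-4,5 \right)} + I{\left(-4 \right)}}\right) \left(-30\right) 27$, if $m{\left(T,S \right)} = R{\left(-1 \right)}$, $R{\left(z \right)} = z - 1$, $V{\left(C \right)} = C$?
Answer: $-25920$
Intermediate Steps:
$R{\left(z \right)} = -1 + z$
$m{\left(T,S \right)} = -2$ ($m{\left(T,S \right)} = -1 - 1 = -2$)
$\left(17 - 13\right) \left(V{\left(6 \right)} + \sqrt{m{\left(-4,5 \right)} + I{\left(-4 \right)}}\right) \left(-30\right) 27 = \left(17 - 13\right) \left(6 + \sqrt{-2 + \left(2 - -4\right)}\right) \left(-30\right) 27 = 4 \left(6 + \sqrt{-2 + \left(2 + 4\right)}\right) \left(-30\right) 27 = 4 \left(6 + \sqrt{-2 + 6}\right) \left(-30\right) 27 = 4 \left(6 + \sqrt{4}\right) \left(-30\right) 27 = 4 \left(6 + 2\right) \left(-30\right) 27 = 4 \cdot 8 \left(-30\right) 27 = 32 \left(-30\right) 27 = \left(-960\right) 27 = -25920$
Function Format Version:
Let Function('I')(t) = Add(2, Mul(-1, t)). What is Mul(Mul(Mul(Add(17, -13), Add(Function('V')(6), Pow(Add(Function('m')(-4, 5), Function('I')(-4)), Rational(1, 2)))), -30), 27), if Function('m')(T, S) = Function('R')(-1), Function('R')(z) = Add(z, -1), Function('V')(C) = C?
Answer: -25920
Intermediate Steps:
Function('R')(z) = Add(-1, z)
Function('m')(T, S) = -2 (Function('m')(T, S) = Add(-1, -1) = -2)
Mul(Mul(Mul(Add(17, -13), Add(Function('V')(6), Pow(Add(Function('m')(-4, 5), Function('I')(-4)), Rational(1, 2)))), -30), 27) = Mul(Mul(Mul(Add(17, -13), Add(6, Pow(Add(-2, Add(2, Mul(-1, -4))), Rational(1, 2)))), -30), 27) = Mul(Mul(Mul(4, Add(6, Pow(Add(-2, Add(2, 4)), Rational(1, 2)))), -30), 27) = Mul(Mul(Mul(4, Add(6, Pow(Add(-2, 6), Rational(1, 2)))), -30), 27) = Mul(Mul(Mul(4, Add(6, Pow(4, Rational(1, 2)))), -30), 27) = Mul(Mul(Mul(4, Add(6, 2)), -30), 27) = Mul(Mul(Mul(4, 8), -30), 27) = Mul(Mul(32, -30), 27) = Mul(-960, 27) = -25920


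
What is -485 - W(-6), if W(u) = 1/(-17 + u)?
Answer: -11154/23 ≈ -484.96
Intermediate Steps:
-485 - W(-6) = -485 - 1/(-17 - 6) = -485 - 1/(-23) = -485 - 1*(-1/23) = -485 + 1/23 = -11154/23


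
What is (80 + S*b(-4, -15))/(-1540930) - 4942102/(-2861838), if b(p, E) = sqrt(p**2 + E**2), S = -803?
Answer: 380760214391/220494601467 + 803*sqrt(241)/1540930 ≈ 1.7349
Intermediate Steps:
b(p, E) = sqrt(E**2 + p**2)
(80 + S*b(-4, -15))/(-1540930) - 4942102/(-2861838) = (80 - 803*sqrt((-15)**2 + (-4)**2))/(-1540930) - 4942102/(-2861838) = (80 - 803*sqrt(225 + 16))*(-1/1540930) - 4942102*(-1/2861838) = (80 - 803*sqrt(241))*(-1/1540930) + 2471051/1430919 = (-8/154093 + 803*sqrt(241)/1540930) + 2471051/1430919 = 380760214391/220494601467 + 803*sqrt(241)/1540930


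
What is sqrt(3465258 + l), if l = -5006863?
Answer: I*sqrt(1541605) ≈ 1241.6*I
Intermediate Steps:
sqrt(3465258 + l) = sqrt(3465258 - 5006863) = sqrt(-1541605) = I*sqrt(1541605)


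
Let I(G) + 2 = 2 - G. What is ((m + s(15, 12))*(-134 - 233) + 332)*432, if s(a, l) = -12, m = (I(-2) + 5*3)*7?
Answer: -16820784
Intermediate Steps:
I(G) = -G (I(G) = -2 + (2 - G) = -G)
m = 119 (m = (-1*(-2) + 5*3)*7 = (2 + 15)*7 = 17*7 = 119)
((m + s(15, 12))*(-134 - 233) + 332)*432 = ((119 - 12)*(-134 - 233) + 332)*432 = (107*(-367) + 332)*432 = (-39269 + 332)*432 = -38937*432 = -16820784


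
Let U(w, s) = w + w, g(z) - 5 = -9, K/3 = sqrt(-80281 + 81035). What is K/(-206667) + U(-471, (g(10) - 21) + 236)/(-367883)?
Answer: 942/367883 - sqrt(754)/68889 ≈ 0.0021620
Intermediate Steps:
K = 3*sqrt(754) (K = 3*sqrt(-80281 + 81035) = 3*sqrt(754) ≈ 82.377)
g(z) = -4 (g(z) = 5 - 9 = -4)
U(w, s) = 2*w
K/(-206667) + U(-471, (g(10) - 21) + 236)/(-367883) = (3*sqrt(754))/(-206667) + (2*(-471))/(-367883) = (3*sqrt(754))*(-1/206667) - 942*(-1/367883) = -sqrt(754)/68889 + 942/367883 = 942/367883 - sqrt(754)/68889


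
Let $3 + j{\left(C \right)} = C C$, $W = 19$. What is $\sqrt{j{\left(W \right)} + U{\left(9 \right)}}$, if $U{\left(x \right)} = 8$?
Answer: $\sqrt{366} \approx 19.131$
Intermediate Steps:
$j{\left(C \right)} = -3 + C^{2}$ ($j{\left(C \right)} = -3 + C C = -3 + C^{2}$)
$\sqrt{j{\left(W \right)} + U{\left(9 \right)}} = \sqrt{\left(-3 + 19^{2}\right) + 8} = \sqrt{\left(-3 + 361\right) + 8} = \sqrt{358 + 8} = \sqrt{366}$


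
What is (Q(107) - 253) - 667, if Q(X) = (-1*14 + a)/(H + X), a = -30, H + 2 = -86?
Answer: -17524/19 ≈ -922.32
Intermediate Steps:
H = -88 (H = -2 - 86 = -88)
Q(X) = -44/(-88 + X) (Q(X) = (-1*14 - 30)/(-88 + X) = (-14 - 30)/(-88 + X) = -44/(-88 + X))
(Q(107) - 253) - 667 = (-44/(-88 + 107) - 253) - 667 = (-44/19 - 253) - 667 = -4851/19 - 667 = -17524/19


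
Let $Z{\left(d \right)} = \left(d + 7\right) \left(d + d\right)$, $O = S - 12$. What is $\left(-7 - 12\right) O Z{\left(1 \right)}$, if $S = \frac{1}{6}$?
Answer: $\frac{10792}{3} \approx 3597.3$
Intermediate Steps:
$S = \frac{1}{6} \approx 0.16667$
$O = - \frac{71}{6}$ ($O = \frac{1}{6} - 12 = - \frac{71}{6} \approx -11.833$)
$Z{\left(d \right)} = 2 d \left(7 + d\right)$ ($Z{\left(d \right)} = \left(7 + d\right) 2 d = 2 d \left(7 + d\right)$)
$\left(-7 - 12\right) O Z{\left(1 \right)} = \left(-7 - 12\right) \left(- \frac{71}{6}\right) 2 \cdot 1 \left(7 + 1\right) = \left(-7 - 12\right) \left(- \frac{71}{6}\right) 2 \cdot 1 \cdot 8 = \left(-19\right) \left(- \frac{71}{6}\right) 16 = \frac{1349}{6} \cdot 16 = \frac{10792}{3}$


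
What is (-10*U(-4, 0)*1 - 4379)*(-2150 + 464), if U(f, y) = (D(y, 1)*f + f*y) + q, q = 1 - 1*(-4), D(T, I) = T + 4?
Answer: 7197534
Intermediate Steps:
D(T, I) = 4 + T
q = 5 (q = 1 + 4 = 5)
U(f, y) = 5 + f*y + f*(4 + y) (U(f, y) = ((4 + y)*f + f*y) + 5 = (f*(4 + y) + f*y) + 5 = (f*y + f*(4 + y)) + 5 = 5 + f*y + f*(4 + y))
(-10*U(-4, 0)*1 - 4379)*(-2150 + 464) = (-10*(5 - 4*0 - 4*(4 + 0))*1 - 4379)*(-2150 + 464) = (-10*(5 + 0 - 4*4)*1 - 4379)*(-1686) = (-10*(5 + 0 - 16)*1 - 4379)*(-1686) = (-10*(-11)*1 - 4379)*(-1686) = (110*1 - 4379)*(-1686) = (110 - 4379)*(-1686) = -4269*(-1686) = 7197534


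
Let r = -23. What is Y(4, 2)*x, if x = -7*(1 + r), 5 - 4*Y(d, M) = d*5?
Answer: -1155/2 ≈ -577.50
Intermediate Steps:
Y(d, M) = 5/4 - 5*d/4 (Y(d, M) = 5/4 - d*5/4 = 5/4 - 5*d/4)
x = 154 (x = -7*(1 - 23) = -7*(-22) = 154)
Y(4, 2)*x = (5/4 - 5/4*4)*154 = (5/4 - 5)*154 = -15/4*154 = -1155/2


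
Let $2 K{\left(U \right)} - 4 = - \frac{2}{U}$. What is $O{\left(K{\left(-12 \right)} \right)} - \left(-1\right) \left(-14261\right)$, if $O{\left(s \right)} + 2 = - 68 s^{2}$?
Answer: $- \frac{524093}{36} \approx -14558.0$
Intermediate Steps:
$K{\left(U \right)} = 2 - \frac{1}{U}$ ($K{\left(U \right)} = 2 + \frac{\left(-2\right) \frac{1}{U}}{2} = 2 - \frac{1}{U}$)
$O{\left(s \right)} = -2 - 68 s^{2}$
$O{\left(K{\left(-12 \right)} \right)} - \left(-1\right) \left(-14261\right) = \left(-2 - 68 \left(2 - \frac{1}{-12}\right)^{2}\right) - \left(-1\right) \left(-14261\right) = \left(-2 - 68 \left(2 - - \frac{1}{12}\right)^{2}\right) - 14261 = \left(-2 - 68 \left(2 + \frac{1}{12}\right)^{2}\right) - 14261 = \left(-2 - 68 \left(\frac{25}{12}\right)^{2}\right) - 14261 = \left(-2 - \frac{10625}{36}\right) - 14261 = - \frac{10697}{36} - 14261 = - \frac{524093}{36}$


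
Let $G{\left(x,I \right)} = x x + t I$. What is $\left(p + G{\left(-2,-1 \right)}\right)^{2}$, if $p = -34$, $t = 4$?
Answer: $1156$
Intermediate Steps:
$G{\left(x,I \right)} = x^{2} + 4 I$ ($G{\left(x,I \right)} = x x + 4 I = x^{2} + 4 I$)
$\left(p + G{\left(-2,-1 \right)}\right)^{2} = \left(-34 + \left(\left(-2\right)^{2} + 4 \left(-1\right)\right)\right)^{2} = \left(-34 + \left(4 - 4\right)\right)^{2} = \left(-34 + 0\right)^{2} = \left(-34\right)^{2} = 1156$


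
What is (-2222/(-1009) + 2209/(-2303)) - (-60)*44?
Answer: 130585695/49441 ≈ 2641.2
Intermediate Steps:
(-2222/(-1009) + 2209/(-2303)) - (-60)*44 = (-2222*(-1/1009) + 2209*(-1/2303)) - 1*(-2640) = (2222/1009 - 47/49) + 2640 = 61455/49441 + 2640 = 130585695/49441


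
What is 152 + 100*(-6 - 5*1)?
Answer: -948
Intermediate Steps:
152 + 100*(-6 - 5*1) = 152 + 100*(-6 - 5) = 152 + 100*(-11) = 152 - 1100 = -948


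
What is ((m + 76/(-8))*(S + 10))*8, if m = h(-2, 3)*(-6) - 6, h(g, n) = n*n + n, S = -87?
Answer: 53900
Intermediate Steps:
h(g, n) = n + n**2 (h(g, n) = n**2 + n = n + n**2)
m = -78 (m = (3*(1 + 3))*(-6) - 6 = (3*4)*(-6) - 6 = 12*(-6) - 6 = -72 - 6 = -78)
((m + 76/(-8))*(S + 10))*8 = ((-78 + 76/(-8))*(-87 + 10))*8 = ((-78 + 76*(-1/8))*(-77))*8 = ((-78 - 19/2)*(-77))*8 = -175/2*(-77)*8 = (13475/2)*8 = 53900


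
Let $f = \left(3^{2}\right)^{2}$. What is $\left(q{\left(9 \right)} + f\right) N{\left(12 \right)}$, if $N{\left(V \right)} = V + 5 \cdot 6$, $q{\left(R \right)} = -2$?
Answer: $3318$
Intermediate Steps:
$N{\left(V \right)} = 30 + V$ ($N{\left(V \right)} = V + 30 = 30 + V$)
$f = 81$ ($f = 9^{2} = 81$)
$\left(q{\left(9 \right)} + f\right) N{\left(12 \right)} = \left(-2 + 81\right) \left(30 + 12\right) = 79 \cdot 42 = 3318$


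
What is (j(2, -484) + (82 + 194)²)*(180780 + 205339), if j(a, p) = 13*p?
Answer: 26983540196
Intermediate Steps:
(j(2, -484) + (82 + 194)²)*(180780 + 205339) = (13*(-484) + (82 + 194)²)*(180780 + 205339) = (-6292 + 276²)*386119 = (-6292 + 76176)*386119 = 69884*386119 = 26983540196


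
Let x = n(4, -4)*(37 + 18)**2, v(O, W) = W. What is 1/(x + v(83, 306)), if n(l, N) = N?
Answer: -1/11794 ≈ -8.4789e-5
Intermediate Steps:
x = -12100 (x = -4*(37 + 18)**2 = -4*55**2 = -4*3025 = -12100)
1/(x + v(83, 306)) = 1/(-12100 + 306) = 1/(-11794) = -1/11794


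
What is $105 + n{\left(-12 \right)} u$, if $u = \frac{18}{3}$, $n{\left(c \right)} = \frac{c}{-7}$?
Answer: $\frac{807}{7} \approx 115.29$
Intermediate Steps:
$n{\left(c \right)} = - \frac{c}{7}$ ($n{\left(c \right)} = c \left(- \frac{1}{7}\right) = - \frac{c}{7}$)
$u = 6$ ($u = 18 \cdot \frac{1}{3} = 6$)
$105 + n{\left(-12 \right)} u = 105 + \left(- \frac{1}{7}\right) \left(-12\right) 6 = 105 + \frac{12}{7} \cdot 6 = 105 + \frac{72}{7} = \frac{807}{7}$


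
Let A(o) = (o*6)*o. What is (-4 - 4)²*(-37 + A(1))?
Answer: -1984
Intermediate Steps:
A(o) = 6*o² (A(o) = (6*o)*o = 6*o²)
(-4 - 4)²*(-37 + A(1)) = (-4 - 4)²*(-37 + 6*1²) = (-8)²*(-37 + 6*1) = 64*(-37 + 6) = 64*(-31) = -1984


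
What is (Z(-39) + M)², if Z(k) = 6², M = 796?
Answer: 692224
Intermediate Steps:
Z(k) = 36
(Z(-39) + M)² = (36 + 796)² = 832² = 692224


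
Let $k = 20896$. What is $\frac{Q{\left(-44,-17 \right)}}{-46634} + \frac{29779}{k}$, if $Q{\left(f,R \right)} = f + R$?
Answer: $\frac{694994271}{487232032} \approx 1.4264$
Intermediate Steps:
$Q{\left(f,R \right)} = R + f$
$\frac{Q{\left(-44,-17 \right)}}{-46634} + \frac{29779}{k} = \frac{-17 - 44}{-46634} + \frac{29779}{20896} = \left(-61\right) \left(- \frac{1}{46634}\right) + 29779 \cdot \frac{1}{20896} = \frac{61}{46634} + \frac{29779}{20896} = \frac{694994271}{487232032}$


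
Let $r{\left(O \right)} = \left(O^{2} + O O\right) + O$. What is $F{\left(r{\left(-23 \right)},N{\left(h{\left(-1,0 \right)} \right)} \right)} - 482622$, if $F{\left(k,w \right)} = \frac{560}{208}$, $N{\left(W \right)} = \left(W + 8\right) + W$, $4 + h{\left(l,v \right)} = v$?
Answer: $- \frac{6274051}{13} \approx -4.8262 \cdot 10^{5}$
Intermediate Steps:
$h{\left(l,v \right)} = -4 + v$
$N{\left(W \right)} = 8 + 2 W$ ($N{\left(W \right)} = \left(8 + W\right) + W = 8 + 2 W$)
$r{\left(O \right)} = O + 2 O^{2}$ ($r{\left(O \right)} = \left(O^{2} + O^{2}\right) + O = 2 O^{2} + O = O + 2 O^{2}$)
$F{\left(k,w \right)} = \frac{35}{13}$ ($F{\left(k,w \right)} = 560 \cdot \frac{1}{208} = \frac{35}{13}$)
$F{\left(r{\left(-23 \right)},N{\left(h{\left(-1,0 \right)} \right)} \right)} - 482622 = \frac{35}{13} - 482622 = - \frac{6274051}{13}$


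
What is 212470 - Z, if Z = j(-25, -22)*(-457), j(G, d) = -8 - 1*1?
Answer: 208357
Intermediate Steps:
j(G, d) = -9 (j(G, d) = -8 - 1 = -9)
Z = 4113 (Z = -9*(-457) = 4113)
212470 - Z = 212470 - 1*4113 = 212470 - 4113 = 208357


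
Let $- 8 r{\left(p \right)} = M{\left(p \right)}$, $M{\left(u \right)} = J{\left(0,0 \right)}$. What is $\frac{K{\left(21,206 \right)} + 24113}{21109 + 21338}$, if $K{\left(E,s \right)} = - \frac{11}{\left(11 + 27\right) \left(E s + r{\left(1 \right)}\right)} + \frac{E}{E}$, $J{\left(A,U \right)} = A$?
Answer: $\frac{3964052221}{6977777436} \approx 0.5681$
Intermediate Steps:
$M{\left(u \right)} = 0$
$r{\left(p \right)} = 0$ ($r{\left(p \right)} = \left(- \frac{1}{8}\right) 0 = 0$)
$K{\left(E,s \right)} = 1 - \frac{11}{38 E s}$ ($K{\left(E,s \right)} = - \frac{11}{\left(11 + 27\right) \left(E s + 0\right)} + \frac{E}{E} = - \frac{11}{38 E s} + 1 = 1 - \frac{11}{38 E s}$)
$\frac{K{\left(21,206 \right)} + 24113}{21109 + 21338} = \frac{\left(1 - \frac{11}{38 \cdot 21 \cdot 206}\right) + 24113}{21109 + 21338} = \frac{\left(1 - \frac{11}{798} \cdot \frac{1}{206}\right) + 24113}{42447} = \left(\left(1 - \frac{11}{164388}\right) + 24113\right) \frac{1}{42447} = \left(\frac{164377}{164388} + 24113\right) \frac{1}{42447} = \frac{3964052221}{164388} \cdot \frac{1}{42447} = \frac{3964052221}{6977777436}$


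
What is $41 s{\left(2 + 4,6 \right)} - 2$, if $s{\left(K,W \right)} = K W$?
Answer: $1474$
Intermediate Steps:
$41 s{\left(2 + 4,6 \right)} - 2 = 41 \left(2 + 4\right) 6 - 2 = 41 \cdot 6 \cdot 6 - 2 = 41 \cdot 36 - 2 = 1476 - 2 = 1474$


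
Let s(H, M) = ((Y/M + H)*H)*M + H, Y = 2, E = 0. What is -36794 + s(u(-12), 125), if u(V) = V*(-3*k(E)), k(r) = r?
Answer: -36794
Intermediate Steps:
u(V) = 0 (u(V) = V*(-3*0) = V*0 = 0)
s(H, M) = H + H*M*(H + 2/M) (s(H, M) = ((2/M + H)*H)*M + H = ((H + 2/M)*H)*M + H = (H*(H + 2/M))*M + H = H*M*(H + 2/M) + H = H + H*M*(H + 2/M))
-36794 + s(u(-12), 125) = -36794 + 0*(3 + 0*125) = -36794 + 0*(3 + 0) = -36794 + 0*3 = -36794 + 0 = -36794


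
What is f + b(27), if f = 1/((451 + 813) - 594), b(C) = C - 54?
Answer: -18089/670 ≈ -26.999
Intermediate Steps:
b(C) = -54 + C
f = 1/670 (f = 1/(1264 - 594) = 1/670 ≈ 0.0014925)
f + b(27) = 1/670 + (-54 + 27) = 1/670 - 27 = -18089/670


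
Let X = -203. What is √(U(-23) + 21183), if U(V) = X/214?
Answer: √970053226/214 ≈ 145.54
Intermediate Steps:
U(V) = -203/214
√(U(-23) + 21183) = √(-203/214 + 21183) = √(4532959/214) = √970053226/214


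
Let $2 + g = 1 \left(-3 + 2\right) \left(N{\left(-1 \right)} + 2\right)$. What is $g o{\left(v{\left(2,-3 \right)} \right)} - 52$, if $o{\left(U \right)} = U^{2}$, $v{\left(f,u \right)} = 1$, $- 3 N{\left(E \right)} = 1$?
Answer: $- \frac{167}{3} \approx -55.667$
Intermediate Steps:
$N{\left(E \right)} = - \frac{1}{3}$ ($N{\left(E \right)} = \left(- \frac{1}{3}\right) 1 = - \frac{1}{3}$)
$g = - \frac{11}{3}$ ($g = -2 + 1 \left(-3 + 2\right) \left(- \frac{1}{3} + 2\right) = -2 + 1 \left(-1\right) \frac{5}{3} = -2 - \frac{5}{3} = - \frac{11}{3} \approx -3.6667$)
$g o{\left(v{\left(2,-3 \right)} \right)} - 52 = - \frac{11 \cdot 1^{2}}{3} - 52 = \left(- \frac{11}{3}\right) 1 - 52 = - \frac{11}{3} - 52 = - \frac{167}{3}$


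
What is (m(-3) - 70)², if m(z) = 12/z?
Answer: 5476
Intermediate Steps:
(m(-3) - 70)² = (12/(-3) - 70)² = (12*(-⅓) - 70)² = (-4 - 70)² = (-74)² = 5476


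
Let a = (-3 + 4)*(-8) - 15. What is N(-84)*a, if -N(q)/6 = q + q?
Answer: -23184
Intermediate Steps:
N(q) = -12*q (N(q) = -6*(q + q) = -12*q)
a = -23 (a = 1*(-8) - 15 = -8 - 15 = -23)
N(-84)*a = -12*(-84)*(-23) = 1008*(-23) = -23184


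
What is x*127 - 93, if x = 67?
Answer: 8416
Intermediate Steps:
x*127 - 93 = 67*127 - 93 = 8509 - 93 = 8416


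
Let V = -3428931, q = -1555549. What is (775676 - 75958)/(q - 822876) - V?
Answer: 8155454513957/2378425 ≈ 3.4289e+6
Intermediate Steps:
(775676 - 75958)/(q - 822876) - V = (775676 - 75958)/(-1555549 - 822876) - 1*(-3428931) = 699718/(-2378425) + 3428931 = 699718*(-1/2378425) + 3428931 = -699718/2378425 + 3428931 = 8155454513957/2378425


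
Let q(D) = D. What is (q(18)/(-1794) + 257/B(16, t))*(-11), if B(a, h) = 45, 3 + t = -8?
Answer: -843788/13455 ≈ -62.712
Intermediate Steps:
t = -11 (t = -3 - 8 = -11)
(q(18)/(-1794) + 257/B(16, t))*(-11) = (18/(-1794) + 257/45)*(-11) = (18*(-1/1794) + 257*(1/45))*(-11) = (-3/299 + 257/45)*(-11) = (76708/13455)*(-11) = -843788/13455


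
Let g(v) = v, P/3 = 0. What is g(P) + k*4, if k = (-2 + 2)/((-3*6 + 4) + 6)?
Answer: 0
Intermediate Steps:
P = 0 (P = 3*0 = 0)
k = 0 (k = 0/((-18 + 4) + 6) = 0/(-14 + 6) = 0/(-8) = 0*(-⅛) = 0)
g(P) + k*4 = 0 + 0*4 = 0 + 0 = 0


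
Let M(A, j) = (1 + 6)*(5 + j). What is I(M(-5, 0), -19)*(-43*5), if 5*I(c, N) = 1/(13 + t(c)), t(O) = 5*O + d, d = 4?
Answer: -43/192 ≈ -0.22396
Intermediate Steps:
M(A, j) = 35 + 7*j (M(A, j) = 7*(5 + j) = 35 + 7*j)
t(O) = 4 + 5*O (t(O) = 5*O + 4 = 4 + 5*O)
I(c, N) = 1/(5*(17 + 5*c)) (I(c, N) = 1/(5*(13 + (4 + 5*c))) = 1/(5*(17 + 5*c)))
I(M(-5, 0), -19)*(-43*5) = (1/(5*(17 + 5*(35 + 7*0))))*(-43*5) = (1/(5*(17 + 5*(35 + 0))))*(-215) = (1/(5*(17 + 5*35)))*(-215) = (1/(5*(17 + 175)))*(-215) = ((1/5)/192)*(-215) = ((1/5)*(1/192))*(-215) = (1/960)*(-215) = -43/192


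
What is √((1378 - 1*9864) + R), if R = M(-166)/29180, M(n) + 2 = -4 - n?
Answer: 3*I*√2007108366/1459 ≈ 92.12*I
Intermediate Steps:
M(n) = -6 - n (M(n) = -2 + (-4 - n) = -6 - n)
R = 8/1459 (R = (-6 - 1*(-166))/29180 = (-6 + 166)*(1/29180) = 160*(1/29180) = 8/1459 ≈ 0.0054832)
√((1378 - 1*9864) + R) = √((1378 - 1*9864) + 8/1459) = √((1378 - 9864) + 8/1459) = √(-8486 + 8/1459) = √(-12381066/1459) = 3*I*√2007108366/1459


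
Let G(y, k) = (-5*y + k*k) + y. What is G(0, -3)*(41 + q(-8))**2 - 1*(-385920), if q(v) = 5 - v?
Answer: 412164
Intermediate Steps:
G(y, k) = k**2 - 4*y (G(y, k) = (-5*y + k**2) + y = (k**2 - 5*y) + y = k**2 - 4*y)
G(0, -3)*(41 + q(-8))**2 - 1*(-385920) = ((-3)**2 - 4*0)*(41 + (5 - 1*(-8)))**2 - 1*(-385920) = (9 + 0)*(41 + (5 + 8))**2 + 385920 = 9*(41 + 13)**2 + 385920 = 9*54**2 + 385920 = 9*2916 + 385920 = 26244 + 385920 = 412164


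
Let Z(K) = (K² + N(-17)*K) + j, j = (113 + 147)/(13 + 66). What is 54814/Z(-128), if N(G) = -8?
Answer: 2165153/687746 ≈ 3.1482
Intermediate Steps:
j = 260/79 ≈ 3.2911
Z(K) = 260/79 + K² - 8*K (Z(K) = (K² - 8*K) + 260/79 = 260/79 + K² - 8*K)
54814/Z(-128) = 54814/(260/79 + (-128)² - 8*(-128)) = 54814/(260/79 + 16384 + 1024) = 54814/(1375492/79) = 54814*(79/1375492) = 2165153/687746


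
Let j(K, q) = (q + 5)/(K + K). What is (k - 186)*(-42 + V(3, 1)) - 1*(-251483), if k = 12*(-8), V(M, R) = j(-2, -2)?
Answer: 527077/2 ≈ 2.6354e+5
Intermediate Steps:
j(K, q) = (5 + q)/(2*K) (j(K, q) = (5 + q)/((2*K)) = (5 + q)*(1/(2*K)) = (5 + q)/(2*K))
V(M, R) = -¾ (V(M, R) = (½)*(5 - 2)/(-2) = (½)*(-½)*3 = -¾)
k = -96
(k - 186)*(-42 + V(3, 1)) - 1*(-251483) = (-96 - 186)*(-42 - ¾) - 1*(-251483) = -282*(-171/4) + 251483 = 24111/2 + 251483 = 527077/2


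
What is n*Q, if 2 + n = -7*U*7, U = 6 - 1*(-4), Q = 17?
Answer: -8364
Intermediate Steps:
U = 10 (U = 6 + 4 = 10)
n = -492 (n = -2 - 7*10*7 = -2 - 70*7 = -2 - 490 = -492)
n*Q = -492*17 = -8364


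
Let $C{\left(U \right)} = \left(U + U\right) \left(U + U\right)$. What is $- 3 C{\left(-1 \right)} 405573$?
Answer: $-4866876$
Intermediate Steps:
$C{\left(U \right)} = 4 U^{2}$ ($C{\left(U \right)} = 2 U 2 U = 4 U^{2}$)
$- 3 C{\left(-1 \right)} 405573 = - 3 \cdot 4 \left(-1\right)^{2} \cdot 405573 = - 3 \cdot 4 \cdot 1 \cdot 405573 = \left(-3\right) 4 \cdot 405573 = \left(-12\right) 405573 = -4866876$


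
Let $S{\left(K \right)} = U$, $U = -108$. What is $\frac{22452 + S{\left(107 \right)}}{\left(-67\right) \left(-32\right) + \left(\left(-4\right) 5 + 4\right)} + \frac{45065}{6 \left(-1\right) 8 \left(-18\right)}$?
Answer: $\frac{54137}{864} \approx 62.659$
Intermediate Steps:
$S{\left(K \right)} = -108$
$\frac{22452 + S{\left(107 \right)}}{\left(-67\right) \left(-32\right) + \left(\left(-4\right) 5 + 4\right)} + \frac{45065}{6 \left(-1\right) 8 \left(-18\right)} = \frac{22452 - 108}{\left(-67\right) \left(-32\right) + \left(\left(-4\right) 5 + 4\right)} + \frac{45065}{6 \left(-1\right) 8 \left(-18\right)} = \frac{22344}{2144 + \left(-20 + 4\right)} + \frac{45065}{\left(-6\right) 8 \left(-18\right)} = \frac{22344}{2144 - 16} + \frac{45065}{\left(-48\right) \left(-18\right)} = \frac{22344}{2128} + \frac{45065}{864} = 22344 \cdot \frac{1}{2128} + 45065 \cdot \frac{1}{864} = \frac{21}{2} + \frac{45065}{864} = \frac{54137}{864}$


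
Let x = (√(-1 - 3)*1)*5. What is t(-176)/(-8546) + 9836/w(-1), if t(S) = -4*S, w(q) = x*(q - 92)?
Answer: -352/4273 + 4918*I/465 ≈ -0.082378 + 10.576*I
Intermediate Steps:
x = 10*I (x = (√(-4)*1)*5 = ((2*I)*1)*5 = (2*I)*5 = 10*I ≈ 10.0*I)
w(q) = 10*I*(-92 + q) (w(q) = (10*I)*(q - 92) = (10*I)*(-92 + q) = 10*I*(-92 + q))
t(-176)/(-8546) + 9836/w(-1) = -4*(-176)/(-8546) + 9836/((10*I*(-92 - 1))) = 704*(-1/8546) + 9836/((10*I*(-93))) = -352/4273 + 9836/((-930*I)) = -352/4273 + 9836*(I/930) = -352/4273 + 4918*I/465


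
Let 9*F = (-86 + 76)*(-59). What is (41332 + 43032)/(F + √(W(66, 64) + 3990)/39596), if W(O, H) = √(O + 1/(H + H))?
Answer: 84364/(590/9 + √(3990 + √16898/16)/39596) ≈ 1286.9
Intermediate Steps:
F = 590/9 (F = ((-86 + 76)*(-59))/9 = (-10*(-59))/9 = (⅑)*590 = 590/9 ≈ 65.556)
W(O, H) = √(O + 1/(2*H))
(41332 + 43032)/(F + √(W(66, 64) + 3990)/39596) = (41332 + 43032)/(590/9 + √(√(2/64 + 4*66)/2 + 3990)/39596) = 84364/(590/9 + √(√(2*(1/64) + 264)/2 + 3990)*(1/39596)) = 84364/(590/9 + √(√(1/32 + 264)/2 + 3990)*(1/39596)) = 84364/(590/9 + √(√(8449/32)/2 + 3990)*(1/39596)) = 84364/(590/9 + √((√16898/8)/2 + 3990)*(1/39596)) = 84364/(590/9 + √(√16898/16 + 3990)*(1/39596)) = 84364/(590/9 + √(3990 + √16898/16)*(1/39596)) = 84364/(590/9 + √(3990 + √16898/16)/39596)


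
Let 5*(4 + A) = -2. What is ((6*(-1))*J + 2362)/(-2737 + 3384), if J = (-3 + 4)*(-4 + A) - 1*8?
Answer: 12302/3235 ≈ 3.8028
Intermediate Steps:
A = -22/5 (A = -4 + (1/5)*(-2) = -4 - 2/5 = -22/5 ≈ -4.4000)
J = -82/5 (J = (-3 + 4)*(-4 - 22/5) - 1*8 = 1*(-42/5) - 8 = -42/5 - 8 = -82/5 ≈ -16.400)
((6*(-1))*J + 2362)/(-2737 + 3384) = ((6*(-1))*(-82/5) + 2362)/(-2737 + 3384) = (-6*(-82/5) + 2362)/647 = (492/5 + 2362)*(1/647) = (12302/5)*(1/647) = 12302/3235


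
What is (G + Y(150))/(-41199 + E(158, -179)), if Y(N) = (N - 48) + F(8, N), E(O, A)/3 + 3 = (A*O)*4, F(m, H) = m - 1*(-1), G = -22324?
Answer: 22213/380592 ≈ 0.058364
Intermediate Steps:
F(m, H) = 1 + m (F(m, H) = m + 1 = 1 + m)
E(O, A) = -9 + 12*A*O (E(O, A) = -9 + 3*((A*O)*4) = -9 + 3*(4*A*O) = -9 + 12*A*O)
Y(N) = -39 + N (Y(N) = (N - 48) + (1 + 8) = (-48 + N) + 9 = -39 + N)
(G + Y(150))/(-41199 + E(158, -179)) = (-22324 + (-39 + 150))/(-41199 + (-9 + 12*(-179)*158)) = (-22324 + 111)/(-41199 + (-9 - 339384)) = -22213/(-41199 - 339393) = -22213/(-380592) = -22213*(-1/380592) = 22213/380592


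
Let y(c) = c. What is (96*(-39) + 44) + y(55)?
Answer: -3645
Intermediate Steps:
(96*(-39) + 44) + y(55) = (96*(-39) + 44) + 55 = (-3744 + 44) + 55 = -3700 + 55 = -3645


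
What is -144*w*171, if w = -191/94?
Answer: 2351592/47 ≈ 50034.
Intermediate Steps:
w = -191/94 (w = -191*1/94 = -191/94 ≈ -2.0319)
-144*w*171 = -144*(-191/94)*171 = (13752/47)*171 = 2351592/47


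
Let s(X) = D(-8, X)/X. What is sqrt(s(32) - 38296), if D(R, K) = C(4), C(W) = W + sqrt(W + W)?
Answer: sqrt(-612734 + sqrt(2))/4 ≈ 195.69*I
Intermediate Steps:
C(W) = W + sqrt(2)*sqrt(W) (C(W) = W + sqrt(2*W) = W + sqrt(2)*sqrt(W))
D(R, K) = 4 + 2*sqrt(2) (D(R, K) = 4 + sqrt(2)*sqrt(4) = 4 + sqrt(2)*2 = 4 + 2*sqrt(2))
s(X) = (4 + 2*sqrt(2))/X
sqrt(s(32) - 38296) = sqrt(2*(2 + sqrt(2))/32 - 38296) = sqrt(2*(1/32)*(2 + sqrt(2)) - 38296) = sqrt((1/8 + sqrt(2)/16) - 38296) = sqrt(-306367/8 + sqrt(2)/16)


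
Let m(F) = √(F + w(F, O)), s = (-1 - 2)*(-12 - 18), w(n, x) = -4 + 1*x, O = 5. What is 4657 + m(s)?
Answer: 4657 + √91 ≈ 4666.5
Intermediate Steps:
w(n, x) = -4 + x
s = 90 (s = -3*(-30) = 90)
m(F) = √(1 + F) (m(F) = √(F + (-4 + 5)) = √(F + 1) = √(1 + F))
4657 + m(s) = 4657 + √(1 + 90) = 4657 + √91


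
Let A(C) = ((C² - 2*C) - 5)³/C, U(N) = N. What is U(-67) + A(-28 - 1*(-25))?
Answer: -1201/3 ≈ -400.33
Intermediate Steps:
A(C) = (-5 + C² - 2*C)³/C
U(-67) + A(-28 - 1*(-25)) = -67 - (5 - (-28 - 1*(-25))² + 2*(-28 - 1*(-25)))³/(-28 - 1*(-25)) = -67 - (5 - (-28 + 25)² + 2*(-28 + 25))³/(-28 + 25) = -67 - 1*(5 - 1*(-3)² + 2*(-3))³/(-3) = -67 - 1*(-⅓)*(5 - 1*9 - 6)³ = -67 - 1*(-⅓)*(5 - 9 - 6)³ = -67 - 1*(-⅓)*(-10)³ = -67 - 1*(-⅓)*(-1000) = -67 - 1000/3 = -1201/3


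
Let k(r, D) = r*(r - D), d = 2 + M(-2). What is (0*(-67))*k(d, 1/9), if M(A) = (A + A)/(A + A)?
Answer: 0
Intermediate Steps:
M(A) = 1 (M(A) = (2*A)/((2*A)) = (2*A)*(1/(2*A)) = 1)
d = 3 (d = 2 + 1 = 3)
(0*(-67))*k(d, 1/9) = (0*(-67))*(3*(3 - 1/9)) = 0*(3*(3 - 1*⅑)) = 0*(3*(3 - ⅑)) = 0*(3*(26/9)) = 0*(26/3) = 0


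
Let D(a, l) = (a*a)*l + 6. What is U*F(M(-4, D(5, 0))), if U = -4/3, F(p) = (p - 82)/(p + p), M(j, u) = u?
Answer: 76/9 ≈ 8.4444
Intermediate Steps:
D(a, l) = 6 + l*a² (D(a, l) = a²*l + 6 = l*a² + 6 = 6 + l*a²)
F(p) = (-82 + p)/(2*p) (F(p) = (-82 + p)/((2*p)) = (-82 + p)*(1/(2*p)) = (-82 + p)/(2*p))
U = -4/3 (U = -4*⅓ = -4/3 ≈ -1.3333)
U*F(M(-4, D(5, 0))) = -2*(-82 + (6 + 0*5²))/(3*(6 + 0*5²)) = -2*(-82 + (6 + 0*25))/(3*(6 + 0*25)) = -2*(-82 + (6 + 0))/(3*(6 + 0)) = -2*(-82 + 6)/(3*6) = -2*(-76)/(3*6) = -4/3*(-19/3) = 76/9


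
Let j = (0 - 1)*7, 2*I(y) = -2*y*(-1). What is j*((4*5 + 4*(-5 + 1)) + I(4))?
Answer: -56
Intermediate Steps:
I(y) = y (I(y) = (-2*y*(-1))/2 = (2*y)/2 = y)
j = -7 (j = -1*7 = -7)
j*((4*5 + 4*(-5 + 1)) + I(4)) = -7*((4*5 + 4*(-5 + 1)) + 4) = -7*((20 + 4*(-4)) + 4) = -7*((20 - 16) + 4) = -7*(4 + 4) = -7*8 = -56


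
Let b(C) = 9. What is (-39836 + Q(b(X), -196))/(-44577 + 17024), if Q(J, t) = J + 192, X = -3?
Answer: 39635/27553 ≈ 1.4385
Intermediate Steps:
Q(J, t) = 192 + J
(-39836 + Q(b(X), -196))/(-44577 + 17024) = (-39836 + (192 + 9))/(-44577 + 17024) = (-39836 + 201)/(-27553) = -39635*(-1/27553) = 39635/27553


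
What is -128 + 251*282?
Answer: 70654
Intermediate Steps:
-128 + 251*282 = -128 + 70782 = 70654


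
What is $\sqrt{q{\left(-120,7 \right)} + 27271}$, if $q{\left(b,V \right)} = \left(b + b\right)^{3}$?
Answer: $i \sqrt{13796729} \approx 3714.4 i$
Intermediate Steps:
$q{\left(b,V \right)} = 8 b^{3}$ ($q{\left(b,V \right)} = \left(2 b\right)^{3} = 8 b^{3}$)
$\sqrt{q{\left(-120,7 \right)} + 27271} = \sqrt{8 \left(-120\right)^{3} + 27271} = \sqrt{8 \left(-1728000\right) + 27271} = \sqrt{-13824000 + 27271} = \sqrt{-13796729} = i \sqrt{13796729}$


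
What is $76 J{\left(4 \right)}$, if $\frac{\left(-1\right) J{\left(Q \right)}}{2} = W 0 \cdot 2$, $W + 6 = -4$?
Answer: $0$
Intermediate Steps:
$W = -10$ ($W = -6 - 4 = -10$)
$J{\left(Q \right)} = 0$ ($J{\left(Q \right)} = - 2 \left(-10\right) 0 \cdot 2 = - 2 \cdot 0 \cdot 2 = \left(-2\right) 0 = 0$)
$76 J{\left(4 \right)} = 76 \cdot 0 = 0$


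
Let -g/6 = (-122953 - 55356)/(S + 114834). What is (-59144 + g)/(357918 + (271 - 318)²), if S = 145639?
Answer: -375715738/2287886831 ≈ -0.16422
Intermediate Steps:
g = 26094/6353 (g = -6*(-122953 - 55356)/(145639 + 114834) = -(-1069854)/260473 = -6*(-4349/6353) = 26094/6353 ≈ 4.1074)
(-59144 + g)/(357918 + (271 - 318)²) = (-59144 + 26094/6353)/(357918 + (271 - 318)²) = -375715738/(6353*(357918 + (-47)²)) = -375715738/(6353*(357918 + 2209)) = -375715738/6353/360127 = -375715738/6353*1/360127 = -375715738/2287886831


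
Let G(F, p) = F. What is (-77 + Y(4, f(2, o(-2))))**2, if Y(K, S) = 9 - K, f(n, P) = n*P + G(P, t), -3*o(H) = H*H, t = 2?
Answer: 5184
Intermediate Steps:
o(H) = -H**2/3 (o(H) = -H*H/3 = -H**2/3)
f(n, P) = P + P*n (f(n, P) = n*P + P = P*n + P = P + P*n)
(-77 + Y(4, f(2, o(-2))))**2 = (-77 + (9 - 1*4))**2 = (-77 + (9 - 4))**2 = (-77 + 5)**2 = (-72)**2 = 5184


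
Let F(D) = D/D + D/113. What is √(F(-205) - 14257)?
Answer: I*√182058029/113 ≈ 119.41*I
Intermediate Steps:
F(D) = 1 + D/113 (F(D) = 1 + D*(1/113) = 1 + D/113)
√(F(-205) - 14257) = √((1 + (1/113)*(-205)) - 14257) = √((1 - 205/113) - 14257) = √(-92/113 - 14257) = √(-1611133/113) = I*√182058029/113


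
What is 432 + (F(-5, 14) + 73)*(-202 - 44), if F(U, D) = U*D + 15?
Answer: -3996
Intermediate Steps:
F(U, D) = 15 + D*U (F(U, D) = D*U + 15 = 15 + D*U)
432 + (F(-5, 14) + 73)*(-202 - 44) = 432 + ((15 + 14*(-5)) + 73)*(-202 - 44) = 432 + ((15 - 70) + 73)*(-246) = 432 + (-55 + 73)*(-246) = 432 + 18*(-246) = 432 - 4428 = -3996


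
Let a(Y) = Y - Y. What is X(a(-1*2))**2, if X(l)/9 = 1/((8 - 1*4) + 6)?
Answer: 81/100 ≈ 0.81000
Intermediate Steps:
a(Y) = 0
X(l) = 9/10 (X(l) = 9/((8 - 1*4) + 6) = 9/((8 - 4) + 6) = 9/(4 + 6) = 9/10)
X(a(-1*2))**2 = (9/10)**2 = 81/100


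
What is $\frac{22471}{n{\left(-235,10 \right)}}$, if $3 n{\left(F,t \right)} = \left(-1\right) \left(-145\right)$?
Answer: $\frac{67413}{145} \approx 464.92$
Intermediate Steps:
$n{\left(F,t \right)} = \frac{145}{3}$ ($n{\left(F,t \right)} = \frac{\left(-1\right) \left(-145\right)}{3} = \frac{1}{3} \cdot 145 = \frac{145}{3}$)
$\frac{22471}{n{\left(-235,10 \right)}} = \frac{22471}{\frac{145}{3}} = 22471 \cdot \frac{3}{145} = \frac{67413}{145}$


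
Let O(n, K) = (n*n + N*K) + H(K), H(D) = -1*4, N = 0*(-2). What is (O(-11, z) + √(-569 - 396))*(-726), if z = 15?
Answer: -84942 - 726*I*√965 ≈ -84942.0 - 22553.0*I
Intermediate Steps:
N = 0
H(D) = -4
O(n, K) = -4 + n² (O(n, K) = (n*n + 0*K) - 4 = (n² + 0) - 4 = n² - 4 = -4 + n²)
(O(-11, z) + √(-569 - 396))*(-726) = ((-4 + (-11)²) + √(-569 - 396))*(-726) = ((-4 + 121) + √(-965))*(-726) = (117 + I*√965)*(-726) = -84942 - 726*I*√965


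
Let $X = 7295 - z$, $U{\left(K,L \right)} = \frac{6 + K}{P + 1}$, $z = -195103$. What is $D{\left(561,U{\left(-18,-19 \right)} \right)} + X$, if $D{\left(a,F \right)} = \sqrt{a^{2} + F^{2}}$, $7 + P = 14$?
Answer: $202398 + \frac{3 \sqrt{139877}}{2} \approx 2.0296 \cdot 10^{5}$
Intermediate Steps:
$P = 7$ ($P = -7 + 14 = 7$)
$U{\left(K,L \right)} = \frac{3}{4} + \frac{K}{8}$ ($U{\left(K,L \right)} = \frac{6 + K}{7 + 1} = \frac{6 + K}{8} = \left(6 + K\right) \frac{1}{8} = \frac{3}{4} + \frac{K}{8}$)
$D{\left(a,F \right)} = \sqrt{F^{2} + a^{2}}$
$X = 202398$ ($X = 7295 - -195103 = 7295 + 195103 = 202398$)
$D{\left(561,U{\left(-18,-19 \right)} \right)} + X = \sqrt{\left(\frac{3}{4} + \frac{1}{8} \left(-18\right)\right)^{2} + 561^{2}} + 202398 = \sqrt{\left(\frac{3}{4} - \frac{9}{4}\right)^{2} + 314721} + 202398 = \sqrt{\left(- \frac{3}{2}\right)^{2} + 314721} + 202398 = \sqrt{\frac{9}{4} + 314721} + 202398 = \sqrt{\frac{1258893}{4}} + 202398 = \frac{3 \sqrt{139877}}{2} + 202398 = 202398 + \frac{3 \sqrt{139877}}{2}$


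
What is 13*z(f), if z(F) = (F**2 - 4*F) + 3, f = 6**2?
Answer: 15015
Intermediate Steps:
f = 36
z(F) = 3 + F**2 - 4*F
13*z(f) = 13*(3 + 36**2 - 4*36) = 13*(3 + 1296 - 144) = 13*1155 = 15015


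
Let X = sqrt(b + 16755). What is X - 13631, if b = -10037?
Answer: -13631 + sqrt(6718) ≈ -13549.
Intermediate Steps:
X = sqrt(6718) (X = sqrt(-10037 + 16755) = sqrt(6718) ≈ 81.963)
X - 13631 = sqrt(6718) - 13631 = -13631 + sqrt(6718)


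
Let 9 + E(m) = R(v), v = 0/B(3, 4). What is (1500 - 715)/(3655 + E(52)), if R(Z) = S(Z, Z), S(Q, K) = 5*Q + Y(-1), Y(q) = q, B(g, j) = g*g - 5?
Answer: 157/729 ≈ 0.21536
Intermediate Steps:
B(g, j) = -5 + g² (B(g, j) = g² - 5 = -5 + g²)
S(Q, K) = -1 + 5*Q (S(Q, K) = 5*Q - 1 = -1 + 5*Q)
v = 0 (v = 0/(-5 + 3²) = 0/(-5 + 9) = 0/4 = 0*(¼) = 0)
R(Z) = -1 + 5*Z
E(m) = -10 (E(m) = -9 + (-1 + 5*0) = -9 + (-1 + 0) = -9 - 1 = -10)
(1500 - 715)/(3655 + E(52)) = (1500 - 715)/(3655 - 10) = 785/3645 = 785*(1/3645) = 157/729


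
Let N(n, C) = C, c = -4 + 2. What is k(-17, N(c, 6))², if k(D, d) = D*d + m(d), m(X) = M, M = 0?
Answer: 10404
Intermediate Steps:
c = -2
m(X) = 0
k(D, d) = D*d (k(D, d) = D*d + 0 = D*d)
k(-17, N(c, 6))² = (-17*6)² = (-102)² = 10404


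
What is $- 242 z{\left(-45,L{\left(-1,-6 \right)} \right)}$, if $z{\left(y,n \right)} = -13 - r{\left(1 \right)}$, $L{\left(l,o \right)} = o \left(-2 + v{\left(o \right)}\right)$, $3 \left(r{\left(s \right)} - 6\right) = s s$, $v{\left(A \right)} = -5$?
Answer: $\frac{14036}{3} \approx 4678.7$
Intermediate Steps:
$r{\left(s \right)} = 6 + \frac{s^{2}}{3}$ ($r{\left(s \right)} = 6 + \frac{s s}{3} = 6 + \frac{s^{2}}{3}$)
$L{\left(l,o \right)} = - 7 o$ ($L{\left(l,o \right)} = o \left(-2 - 5\right) = o \left(-7\right) = - 7 o$)
$z{\left(y,n \right)} = - \frac{58}{3}$ ($z{\left(y,n \right)} = -13 - \left(6 + \frac{1^{2}}{3}\right) = -13 - \left(6 + \frac{1}{3} \cdot 1\right) = -13 - \left(6 + \frac{1}{3}\right) = -13 - \frac{19}{3} = - \frac{58}{3}$)
$- 242 z{\left(-45,L{\left(-1,-6 \right)} \right)} = \left(-242\right) \left(- \frac{58}{3}\right) = \frac{14036}{3}$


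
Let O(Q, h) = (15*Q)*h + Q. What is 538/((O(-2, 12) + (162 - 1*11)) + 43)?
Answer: -269/84 ≈ -3.2024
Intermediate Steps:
O(Q, h) = Q + 15*Q*h (O(Q, h) = 15*Q*h + Q = Q + 15*Q*h)
538/((O(-2, 12) + (162 - 1*11)) + 43) = 538/((-2*(1 + 15*12) + (162 - 1*11)) + 43) = 538/((-2*(1 + 180) + (162 - 11)) + 43) = 538/((-2*181 + 151) + 43) = 538/((-362 + 151) + 43) = 538/(-211 + 43) = 538/(-168) = 538*(-1/168) = -269/84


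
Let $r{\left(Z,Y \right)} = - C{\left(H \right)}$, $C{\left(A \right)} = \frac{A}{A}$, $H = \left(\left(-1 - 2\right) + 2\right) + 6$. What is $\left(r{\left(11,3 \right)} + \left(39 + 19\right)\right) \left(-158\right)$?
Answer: $-9006$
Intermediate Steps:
$H = 5$ ($H = \left(-3 + 2\right) + 6 = -1 + 6 = 5$)
$C{\left(A \right)} = 1$
$r{\left(Z,Y \right)} = -1$ ($r{\left(Z,Y \right)} = \left(-1\right) 1 = -1$)
$\left(r{\left(11,3 \right)} + \left(39 + 19\right)\right) \left(-158\right) = \left(-1 + \left(39 + 19\right)\right) \left(-158\right) = \left(-1 + 58\right) \left(-158\right) = 57 \left(-158\right) = -9006$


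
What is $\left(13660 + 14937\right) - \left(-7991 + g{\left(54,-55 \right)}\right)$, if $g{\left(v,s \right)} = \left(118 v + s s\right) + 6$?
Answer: $27185$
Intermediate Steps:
$g{\left(v,s \right)} = 6 + s^{2} + 118 v$ ($g{\left(v,s \right)} = \left(118 v + s^{2}\right) + 6 = \left(s^{2} + 118 v\right) + 6 = 6 + s^{2} + 118 v$)
$\left(13660 + 14937\right) - \left(-7991 + g{\left(54,-55 \right)}\right) = \left(13660 + 14937\right) + \left(7991 - \left(6 + \left(-55\right)^{2} + 118 \cdot 54\right)\right) = 28597 + \left(7991 - \left(6 + 3025 + 6372\right)\right) = 28597 + \left(7991 - 9403\right) = 28597 - 1412 = 27185$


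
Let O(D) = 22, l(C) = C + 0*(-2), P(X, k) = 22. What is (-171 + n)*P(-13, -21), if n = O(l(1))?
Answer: -3278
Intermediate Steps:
l(C) = C (l(C) = C + 0 = C)
n = 22
(-171 + n)*P(-13, -21) = (-171 + 22)*22 = -149*22 = -3278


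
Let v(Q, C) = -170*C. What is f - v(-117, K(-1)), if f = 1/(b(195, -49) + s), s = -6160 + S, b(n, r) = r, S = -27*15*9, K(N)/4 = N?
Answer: -6700721/9854 ≈ -680.00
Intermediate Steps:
K(N) = 4*N
S = -3645 (S = -405*9 = -3645)
s = -9805 (s = -6160 - 3645 = -9805)
f = -1/9854 (f = 1/(-49 - 9805) = 1/(-9854) = -1/9854 ≈ -0.00010148)
f - v(-117, K(-1)) = -1/9854 - (-170)*4*(-1) = -1/9854 - (-170)*(-4) = -1/9854 - 1*680 = -1/9854 - 680 = -6700721/9854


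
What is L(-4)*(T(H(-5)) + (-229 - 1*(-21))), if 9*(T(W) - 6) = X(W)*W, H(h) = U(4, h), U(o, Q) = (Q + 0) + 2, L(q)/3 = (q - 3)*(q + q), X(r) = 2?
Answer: -34048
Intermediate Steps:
L(q) = 6*q*(-3 + q) (L(q) = 3*((q - 3)*(q + q)) = 3*((-3 + q)*(2*q)) = 3*(2*q*(-3 + q)) = 6*q*(-3 + q))
U(o, Q) = 2 + Q (U(o, Q) = Q + 2 = 2 + Q)
H(h) = 2 + h
T(W) = 6 + 2*W/9 (T(W) = 6 + (2*W)/9 = 6 + 2*W/9)
L(-4)*(T(H(-5)) + (-229 - 1*(-21))) = (6*(-4)*(-3 - 4))*((6 + 2*(2 - 5)/9) + (-229 - 1*(-21))) = (6*(-4)*(-7))*((6 + (2/9)*(-3)) + (-229 + 21)) = 168*((6 - ⅔) - 208) = 168*(16/3 - 208) = 168*(-608/3) = -34048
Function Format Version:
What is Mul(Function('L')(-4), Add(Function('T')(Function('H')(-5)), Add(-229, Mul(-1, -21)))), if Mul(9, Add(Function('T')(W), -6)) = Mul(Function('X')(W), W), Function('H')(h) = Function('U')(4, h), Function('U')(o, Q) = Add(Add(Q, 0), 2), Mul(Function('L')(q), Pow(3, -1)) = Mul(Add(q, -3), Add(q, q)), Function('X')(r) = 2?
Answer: -34048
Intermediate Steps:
Function('L')(q) = Mul(6, q, Add(-3, q)) (Function('L')(q) = Mul(3, Mul(Add(q, -3), Add(q, q))) = Mul(3, Mul(Add(-3, q), Mul(2, q))) = Mul(3, Mul(2, q, Add(-3, q))) = Mul(6, q, Add(-3, q)))
Function('U')(o, Q) = Add(2, Q) (Function('U')(o, Q) = Add(Q, 2) = Add(2, Q))
Function('H')(h) = Add(2, h)
Function('T')(W) = Add(6, Mul(Rational(2, 9), W)) (Function('T')(W) = Add(6, Mul(Rational(1, 9), Mul(2, W))) = Add(6, Mul(Rational(2, 9), W)))
Mul(Function('L')(-4), Add(Function('T')(Function('H')(-5)), Add(-229, Mul(-1, -21)))) = Mul(Mul(6, -4, Add(-3, -4)), Add(Add(6, Mul(Rational(2, 9), Add(2, -5))), Add(-229, Mul(-1, -21)))) = Mul(Mul(6, -4, -7), Add(Add(6, Mul(Rational(2, 9), -3)), Add(-229, 21))) = Mul(168, Add(Add(6, Rational(-2, 3)), -208)) = Mul(168, Add(Rational(16, 3), -208)) = Mul(168, Rational(-608, 3)) = -34048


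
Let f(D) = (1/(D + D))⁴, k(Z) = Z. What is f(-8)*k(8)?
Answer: 1/8192 ≈ 0.00012207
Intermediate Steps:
f(D) = 1/(16*D⁴) (f(D) = (1/(2*D))⁴ = 1/(16*D⁴))
f(-8)*k(8) = ((1/16)/(-8)⁴)*8 = ((1/16)*(1/4096))*8 = (1/65536)*8 = 1/8192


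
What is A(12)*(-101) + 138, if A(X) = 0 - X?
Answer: 1350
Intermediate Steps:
A(X) = -X
A(12)*(-101) + 138 = -1*12*(-101) + 138 = -12*(-101) + 138 = 1212 + 138 = 1350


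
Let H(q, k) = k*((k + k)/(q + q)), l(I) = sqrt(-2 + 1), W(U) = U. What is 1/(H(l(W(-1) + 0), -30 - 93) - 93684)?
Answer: -31228/3001859499 + 1681*I/1000619833 ≈ -1.0403e-5 + 1.68e-6*I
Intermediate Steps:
l(I) = I (l(I) = sqrt(-1) = I)
H(q, k) = k**2/q (H(q, k) = k*((2*k)/((2*q))) = k*((2*k)*(1/(2*q))) = k*(k/q) = k**2/q)
1/(H(l(W(-1) + 0), -30 - 93) - 93684) = 1/((-30 - 93)**2/I - 93684) = 1/((-123)**2*(-I) - 93684) = 1/(15129*(-I) - 93684) = 1/(-15129*I - 93684) = 1/(-93684 - 15129*I) = (-93684 + 15129*I)/9005578497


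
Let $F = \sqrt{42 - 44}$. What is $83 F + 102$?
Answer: $102 + 83 i \sqrt{2} \approx 102.0 + 117.38 i$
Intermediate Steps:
$F = i \sqrt{2}$ ($F = \sqrt{-2} = i \sqrt{2} \approx 1.4142 i$)
$83 F + 102 = 83 i \sqrt{2} + 102 = 102 + 83 i \sqrt{2}$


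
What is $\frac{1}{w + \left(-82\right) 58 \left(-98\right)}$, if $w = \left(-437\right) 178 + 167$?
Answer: $\frac{1}{388469} \approx 2.5742 \cdot 10^{-6}$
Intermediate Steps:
$w = -77619$ ($w = -77786 + 167 = -77619$)
$\frac{1}{w + \left(-82\right) 58 \left(-98\right)} = \frac{1}{-77619 + \left(-82\right) 58 \left(-98\right)} = \frac{1}{-77619 - -466088} = \frac{1}{-77619 + 466088} = \frac{1}{388469}$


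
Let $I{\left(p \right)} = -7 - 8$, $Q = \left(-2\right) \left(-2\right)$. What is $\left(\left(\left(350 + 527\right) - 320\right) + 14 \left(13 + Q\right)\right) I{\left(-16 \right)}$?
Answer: $-11925$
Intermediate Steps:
$Q = 4$
$I{\left(p \right)} = -15$
$\left(\left(\left(350 + 527\right) - 320\right) + 14 \left(13 + Q\right)\right) I{\left(-16 \right)} = \left(\left(\left(350 + 527\right) - 320\right) + 14 \left(13 + 4\right)\right) \left(-15\right) = \left(\left(877 - 320\right) + 14 \cdot 17\right) \left(-15\right) = \left(557 + 238\right) \left(-15\right) = 795 \left(-15\right) = -11925$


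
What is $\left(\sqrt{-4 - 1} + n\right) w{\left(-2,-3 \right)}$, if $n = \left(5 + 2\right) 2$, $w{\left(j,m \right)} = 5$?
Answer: $70 + 5 i \sqrt{5} \approx 70.0 + 11.18 i$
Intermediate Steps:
$n = 14$ ($n = 7 \cdot 2 = 14$)
$\left(\sqrt{-4 - 1} + n\right) w{\left(-2,-3 \right)} = \left(\sqrt{-4 - 1} + 14\right) 5 = \left(\sqrt{-5} + 14\right) 5 = \left(i \sqrt{5} + 14\right) 5 = \left(14 + i \sqrt{5}\right) 5 = 70 + 5 i \sqrt{5}$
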